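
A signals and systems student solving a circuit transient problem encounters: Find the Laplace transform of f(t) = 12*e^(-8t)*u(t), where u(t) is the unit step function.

Standard Laplace transform pair:
e^(-at)*u(t) <-> 1/(s+a)
With a = 8: L{12*e^(-8t)*u(t)} = 12/(s+8), ROC: Re(s) > -8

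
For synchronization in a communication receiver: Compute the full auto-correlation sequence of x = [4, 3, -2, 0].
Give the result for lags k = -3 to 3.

r_xx[k] = sum_m x[m]*x[m+k], indexed from 0, for k = -3 to 3:
  r_xx[-3] = x[3]*x[0] = 0
  r_xx[-2] = x[2]*x[0] + x[3]*x[1] = -8
  r_xx[-1] = x[1]*x[0] + x[2]*x[1] + x[3]*x[2] = 6
  r_xx[0] = x[0]*x[0] + x[1]*x[1] + x[2]*x[2] + x[3]*x[3] = 29
  r_xx[1] = x[0]*x[1] + x[1]*x[2] + x[2]*x[3] = 6
  r_xx[2] = x[0]*x[2] + x[1]*x[3] = -8
  r_xx[3] = x[0]*x[3] = 0
r_xx = [0, -8, 6, 29, 6, -8, 0]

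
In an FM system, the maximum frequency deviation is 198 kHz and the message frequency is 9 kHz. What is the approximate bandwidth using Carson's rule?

Carson's rule: BW = 2*(delta_f + f_m)
= 2*(198 + 9) kHz = 414 kHz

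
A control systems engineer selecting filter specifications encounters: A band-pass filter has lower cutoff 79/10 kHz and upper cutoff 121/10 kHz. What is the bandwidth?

Bandwidth = f_high - f_low
= 121/10 kHz - 79/10 kHz = 21/5 kHz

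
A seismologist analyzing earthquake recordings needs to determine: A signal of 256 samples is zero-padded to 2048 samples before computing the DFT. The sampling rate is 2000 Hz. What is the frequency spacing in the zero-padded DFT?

Original DFT: N = 256, resolution = f_s/N = 2000/256 = 125/16 Hz
Zero-padded DFT: N = 2048, resolution = f_s/N = 2000/2048 = 125/128 Hz
Zero-padding interpolates the spectrum (finer frequency grid)
but does NOT improve the true spectral resolution (ability to resolve close frequencies).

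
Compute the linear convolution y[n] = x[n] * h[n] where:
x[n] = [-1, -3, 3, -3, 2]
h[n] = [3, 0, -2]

y[n] = sum_k x[k]*h[n-k]. Output length = len(x) + len(h) - 1 = 5 + 3 - 1 = 7.
y[0] = -1*3 = -3
y[1] = -3*3 + -1*0 = -9
y[2] = 3*3 + -3*0 + -1*-2 = 11
y[3] = -3*3 + 3*0 + -3*-2 = -3
y[4] = 2*3 + -3*0 + 3*-2 = 0
y[5] = 2*0 + -3*-2 = 6
y[6] = 2*-2 = -4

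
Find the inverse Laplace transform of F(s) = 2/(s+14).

Standard pair: k/(s+a) <-> k*e^(-at)*u(t)
With k=2, a=14: f(t) = 2*e^(-14t)*u(t)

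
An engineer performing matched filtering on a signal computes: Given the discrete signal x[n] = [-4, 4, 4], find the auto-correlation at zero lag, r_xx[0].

The auto-correlation at zero lag r_xx[0] equals the signal energy.
r_xx[0] = sum of x[n]^2 = (-4)^2 + 4^2 + 4^2
= 16 + 16 + 16 = 48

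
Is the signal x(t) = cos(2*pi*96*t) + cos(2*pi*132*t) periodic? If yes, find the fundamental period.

f1 = 96 Hz, f2 = 132 Hz
Period T1 = 1/96, T2 = 1/132
Ratio T1/T2 = 132/96, which is rational.
The signal is periodic with fundamental period T = 1/GCD(96,132) = 1/12 s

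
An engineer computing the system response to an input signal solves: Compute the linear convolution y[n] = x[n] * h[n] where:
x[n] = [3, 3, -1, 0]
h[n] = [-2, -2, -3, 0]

y[n] = sum_k x[k]*h[n-k]. Output length = len(x) + len(h) - 1 = 4 + 4 - 1 = 7.
y[0] = 3*-2 = -6
y[1] = 3*-2 + 3*-2 = -12
y[2] = -1*-2 + 3*-2 + 3*-3 = -13
y[3] = 0*-2 + -1*-2 + 3*-3 + 3*0 = -7
y[4] = 0*-2 + -1*-3 + 3*0 = 3
y[5] = 0*-3 + -1*0 = 0
y[6] = 0*0 = 0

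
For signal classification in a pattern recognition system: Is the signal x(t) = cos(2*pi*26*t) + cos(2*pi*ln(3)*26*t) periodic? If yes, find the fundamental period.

f1 = 26 Hz, f2 = 26*ln(3) Hz
Ratio f2/f1 = ln(3), which is irrational.
Since the frequency ratio is irrational, no common period exists.
The signal is not periodic.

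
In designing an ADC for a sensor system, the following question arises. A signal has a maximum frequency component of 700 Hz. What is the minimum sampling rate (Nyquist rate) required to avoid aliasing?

By the Nyquist-Shannon sampling theorem,
the minimum sampling rate (Nyquist rate) must be at least 2 * f_max.
Nyquist rate = 2 * 700 Hz = 1400 Hz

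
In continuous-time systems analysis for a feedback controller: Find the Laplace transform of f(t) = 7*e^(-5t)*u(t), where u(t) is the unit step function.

Standard Laplace transform pair:
e^(-at)*u(t) <-> 1/(s+a)
With a = 5: L{7*e^(-5t)*u(t)} = 7/(s+5), ROC: Re(s) > -5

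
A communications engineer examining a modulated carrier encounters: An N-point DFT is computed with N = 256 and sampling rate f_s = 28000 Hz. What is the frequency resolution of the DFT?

DFT frequency resolution = f_s / N
= 28000 / 256 = 875/8 Hz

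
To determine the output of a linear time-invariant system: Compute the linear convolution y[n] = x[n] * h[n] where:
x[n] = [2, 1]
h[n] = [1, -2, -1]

y[n] = sum_k x[k]*h[n-k]. Output length = len(x) + len(h) - 1 = 2 + 3 - 1 = 4.
y[0] = 2*1 = 2
y[1] = 1*1 + 2*-2 = -3
y[2] = 1*-2 + 2*-1 = -4
y[3] = 1*-1 = -1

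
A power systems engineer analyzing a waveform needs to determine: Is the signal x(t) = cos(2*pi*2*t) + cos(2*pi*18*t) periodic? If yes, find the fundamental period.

f1 = 2 Hz, f2 = 18 Hz
Period T1 = 1/2, T2 = 1/18
Ratio T1/T2 = 18/2, which is rational.
The signal is periodic with fundamental period T = 1/GCD(2,18) = 1/2 s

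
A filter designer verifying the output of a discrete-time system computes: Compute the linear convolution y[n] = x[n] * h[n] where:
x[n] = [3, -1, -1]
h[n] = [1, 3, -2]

y[n] = sum_k x[k]*h[n-k]. Output length = len(x) + len(h) - 1 = 3 + 3 - 1 = 5.
y[0] = 3*1 = 3
y[1] = -1*1 + 3*3 = 8
y[2] = -1*1 + -1*3 + 3*-2 = -10
y[3] = -1*3 + -1*-2 = -1
y[4] = -1*-2 = 2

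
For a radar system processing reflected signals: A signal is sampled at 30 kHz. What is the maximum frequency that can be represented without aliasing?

The maximum frequency that can be represented without aliasing
is the Nyquist frequency: f_max = f_s / 2 = 30 kHz / 2 = 15 kHz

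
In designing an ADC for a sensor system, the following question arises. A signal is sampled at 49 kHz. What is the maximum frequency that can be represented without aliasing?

The maximum frequency that can be represented without aliasing
is the Nyquist frequency: f_max = f_s / 2 = 49 kHz / 2 = 49/2 kHz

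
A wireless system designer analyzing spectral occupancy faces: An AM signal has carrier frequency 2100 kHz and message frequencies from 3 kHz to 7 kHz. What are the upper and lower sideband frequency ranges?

Upper sideband (USB) = fc + [fm_low, fm_high] = 2100 + [3, 7] = [2103, 2107] kHz
Lower sideband (LSB) = fc - [fm_high, fm_low] = 2100 - [7, 3] = [2093, 2097] kHz
Total occupied spectrum: 2093 kHz to 2107 kHz (plus carrier at 2100 kHz)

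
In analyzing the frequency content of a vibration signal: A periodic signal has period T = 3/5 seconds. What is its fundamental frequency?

The fundamental frequency is the reciprocal of the period.
f = 1/T = 1/(3/5) = 5/3 Hz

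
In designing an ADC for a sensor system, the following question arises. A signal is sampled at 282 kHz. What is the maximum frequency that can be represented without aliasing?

The maximum frequency that can be represented without aliasing
is the Nyquist frequency: f_max = f_s / 2 = 282 kHz / 2 = 141 kHz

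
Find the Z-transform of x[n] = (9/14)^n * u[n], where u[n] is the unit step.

The Z-transform of a^n * u[n] is z/(z-a) for |z| > |a|.
Here a = 9/14, so X(z) = z/(z - (9/14)) = 14z/(14z - 9)
ROC: |z| > 9/14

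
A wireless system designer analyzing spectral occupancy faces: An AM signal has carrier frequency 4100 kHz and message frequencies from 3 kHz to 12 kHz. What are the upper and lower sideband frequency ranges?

Upper sideband (USB) = fc + [fm_low, fm_high] = 4100 + [3, 12] = [4103, 4112] kHz
Lower sideband (LSB) = fc - [fm_high, fm_low] = 4100 - [12, 3] = [4088, 4097] kHz
Total occupied spectrum: 4088 kHz to 4112 kHz (plus carrier at 4100 kHz)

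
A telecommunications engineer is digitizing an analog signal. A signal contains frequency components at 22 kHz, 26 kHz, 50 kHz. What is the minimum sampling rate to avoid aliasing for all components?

The highest frequency component is f_max = 50 kHz.
Nyquist rate = 2 * f_max = 2 * 50 kHz = 100 kHz.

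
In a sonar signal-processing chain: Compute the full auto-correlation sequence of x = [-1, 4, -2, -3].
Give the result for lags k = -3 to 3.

r_xx[k] = sum_m x[m]*x[m+k], indexed from 0, for k = -3 to 3:
  r_xx[-3] = x[3]*x[0] = 3
  r_xx[-2] = x[2]*x[0] + x[3]*x[1] = -10
  r_xx[-1] = x[1]*x[0] + x[2]*x[1] + x[3]*x[2] = -6
  r_xx[0] = x[0]*x[0] + x[1]*x[1] + x[2]*x[2] + x[3]*x[3] = 30
  r_xx[1] = x[0]*x[1] + x[1]*x[2] + x[2]*x[3] = -6
  r_xx[2] = x[0]*x[2] + x[1]*x[3] = -10
  r_xx[3] = x[0]*x[3] = 3
r_xx = [3, -10, -6, 30, -6, -10, 3]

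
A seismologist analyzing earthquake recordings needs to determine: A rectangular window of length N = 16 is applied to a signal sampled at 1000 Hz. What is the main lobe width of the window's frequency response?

For a rectangular window of length N,
the main lobe width in frequency is 2*f_s/N.
= 2*1000/16 = 125 Hz
This determines the minimum frequency separation for resolving two sinusoids.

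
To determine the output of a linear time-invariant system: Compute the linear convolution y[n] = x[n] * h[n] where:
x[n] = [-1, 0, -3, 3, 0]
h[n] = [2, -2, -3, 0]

y[n] = sum_k x[k]*h[n-k]. Output length = len(x) + len(h) - 1 = 5 + 4 - 1 = 8.
y[0] = -1*2 = -2
y[1] = 0*2 + -1*-2 = 2
y[2] = -3*2 + 0*-2 + -1*-3 = -3
y[3] = 3*2 + -3*-2 + 0*-3 + -1*0 = 12
y[4] = 0*2 + 3*-2 + -3*-3 + 0*0 = 3
y[5] = 0*-2 + 3*-3 + -3*0 = -9
y[6] = 0*-3 + 3*0 = 0
y[7] = 0*0 = 0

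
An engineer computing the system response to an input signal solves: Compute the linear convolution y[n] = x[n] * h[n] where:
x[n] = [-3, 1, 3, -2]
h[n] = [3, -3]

y[n] = sum_k x[k]*h[n-k]. Output length = len(x) + len(h) - 1 = 4 + 2 - 1 = 5.
y[0] = -3*3 = -9
y[1] = 1*3 + -3*-3 = 12
y[2] = 3*3 + 1*-3 = 6
y[3] = -2*3 + 3*-3 = -15
y[4] = -2*-3 = 6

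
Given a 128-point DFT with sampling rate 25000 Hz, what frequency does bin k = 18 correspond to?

The frequency of DFT bin k is: f_k = k * f_s / N
f_18 = 18 * 25000 / 128 = 28125/8 Hz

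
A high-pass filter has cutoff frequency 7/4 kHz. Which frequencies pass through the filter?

A high-pass filter passes all frequencies above the cutoff frequency 7/4 kHz and attenuates lower frequencies.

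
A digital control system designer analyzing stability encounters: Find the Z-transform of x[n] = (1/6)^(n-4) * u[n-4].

Time-shifting property: if X(z) = Z{x[n]}, then Z{x[n-d]} = z^(-d) * X(z)
X(z) = z/(z - 1/6) for x[n] = (1/6)^n * u[n]
Z{x[n-4]} = z^(-4) * z/(z - 1/6) = z^(-3)/(z - 1/6)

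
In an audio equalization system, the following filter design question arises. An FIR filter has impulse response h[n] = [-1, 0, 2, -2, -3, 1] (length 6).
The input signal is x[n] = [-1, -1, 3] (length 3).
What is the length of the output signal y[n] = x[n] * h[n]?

For linear convolution, the output length is:
len(y) = len(x) + len(h) - 1 = 3 + 6 - 1 = 8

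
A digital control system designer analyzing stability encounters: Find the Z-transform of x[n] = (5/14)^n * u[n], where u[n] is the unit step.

The Z-transform of a^n * u[n] is z/(z-a) for |z| > |a|.
Here a = 5/14, so X(z) = z/(z - (5/14)) = 14z/(14z - 5)
ROC: |z| > 5/14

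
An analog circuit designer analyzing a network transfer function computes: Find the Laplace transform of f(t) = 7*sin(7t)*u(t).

Standard pair: sin(wt)*u(t) <-> w/(s^2+w^2)
With w = 7: L{7*sin(7t)*u(t)} = 49/(s^2+49)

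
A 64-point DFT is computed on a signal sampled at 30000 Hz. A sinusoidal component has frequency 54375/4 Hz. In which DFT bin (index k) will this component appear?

DFT frequency resolution = f_s/N = 30000/64 = 1875/4 Hz
Bin index k = f_signal / resolution = 54375/4 / 1875/4 = 29
The signal frequency 54375/4 Hz falls in DFT bin k = 29.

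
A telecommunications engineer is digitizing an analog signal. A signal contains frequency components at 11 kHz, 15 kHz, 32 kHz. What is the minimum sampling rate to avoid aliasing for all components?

The highest frequency component is f_max = 32 kHz.
Nyquist rate = 2 * f_max = 2 * 32 kHz = 64 kHz.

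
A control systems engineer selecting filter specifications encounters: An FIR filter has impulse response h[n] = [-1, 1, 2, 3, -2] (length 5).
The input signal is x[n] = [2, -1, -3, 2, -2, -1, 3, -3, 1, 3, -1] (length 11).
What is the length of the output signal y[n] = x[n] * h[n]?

For linear convolution, the output length is:
len(y) = len(x) + len(h) - 1 = 11 + 5 - 1 = 15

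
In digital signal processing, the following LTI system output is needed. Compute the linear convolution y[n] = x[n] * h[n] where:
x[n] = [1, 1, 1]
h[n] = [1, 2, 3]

y[n] = sum_k x[k]*h[n-k]. Output length = len(x) + len(h) - 1 = 3 + 3 - 1 = 5.
y[0] = 1*1 = 1
y[1] = 1*1 + 1*2 = 3
y[2] = 1*1 + 1*2 + 1*3 = 6
y[3] = 1*2 + 1*3 = 5
y[4] = 1*3 = 3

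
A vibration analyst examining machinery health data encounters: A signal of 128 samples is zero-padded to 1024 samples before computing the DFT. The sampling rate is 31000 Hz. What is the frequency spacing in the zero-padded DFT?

Original DFT: N = 128, resolution = f_s/N = 31000/128 = 3875/16 Hz
Zero-padded DFT: N = 1024, resolution = f_s/N = 31000/1024 = 3875/128 Hz
Zero-padding interpolates the spectrum (finer frequency grid)
but does NOT improve the true spectral resolution (ability to resolve close frequencies).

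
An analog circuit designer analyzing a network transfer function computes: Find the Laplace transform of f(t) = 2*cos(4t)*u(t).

Standard pair: cos(wt)*u(t) <-> s/(s^2+w^2)
With w = 4: L{2*cos(4t)*u(t)} = 2s/(s^2+16)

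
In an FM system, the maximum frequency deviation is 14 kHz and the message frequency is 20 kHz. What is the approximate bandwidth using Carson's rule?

Carson's rule: BW = 2*(delta_f + f_m)
= 2*(14 + 20) kHz = 68 kHz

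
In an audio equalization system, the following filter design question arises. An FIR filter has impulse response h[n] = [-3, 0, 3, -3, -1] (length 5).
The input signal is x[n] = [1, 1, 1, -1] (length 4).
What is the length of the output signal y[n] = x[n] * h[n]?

For linear convolution, the output length is:
len(y) = len(x) + len(h) - 1 = 4 + 5 - 1 = 8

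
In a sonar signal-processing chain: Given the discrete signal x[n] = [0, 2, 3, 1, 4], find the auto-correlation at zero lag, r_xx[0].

The auto-correlation at zero lag r_xx[0] equals the signal energy.
r_xx[0] = sum of x[n]^2 = 0^2 + 2^2 + 3^2 + 1^2 + 4^2
= 0 + 4 + 9 + 1 + 16 = 30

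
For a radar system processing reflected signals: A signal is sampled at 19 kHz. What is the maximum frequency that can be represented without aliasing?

The maximum frequency that can be represented without aliasing
is the Nyquist frequency: f_max = f_s / 2 = 19 kHz / 2 = 19/2 kHz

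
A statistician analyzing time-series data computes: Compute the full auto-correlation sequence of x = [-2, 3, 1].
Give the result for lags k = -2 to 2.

r_xx[k] = sum_m x[m]*x[m+k], indexed from 0, for k = -2 to 2:
  r_xx[-2] = x[2]*x[0] = -2
  r_xx[-1] = x[1]*x[0] + x[2]*x[1] = -3
  r_xx[0] = x[0]*x[0] + x[1]*x[1] + x[2]*x[2] = 14
  r_xx[1] = x[0]*x[1] + x[1]*x[2] = -3
  r_xx[2] = x[0]*x[2] = -2
r_xx = [-2, -3, 14, -3, -2]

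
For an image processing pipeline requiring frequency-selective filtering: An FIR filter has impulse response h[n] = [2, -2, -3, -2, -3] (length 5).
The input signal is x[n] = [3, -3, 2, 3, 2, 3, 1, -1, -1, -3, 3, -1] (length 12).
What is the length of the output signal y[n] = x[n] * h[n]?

For linear convolution, the output length is:
len(y) = len(x) + len(h) - 1 = 12 + 5 - 1 = 16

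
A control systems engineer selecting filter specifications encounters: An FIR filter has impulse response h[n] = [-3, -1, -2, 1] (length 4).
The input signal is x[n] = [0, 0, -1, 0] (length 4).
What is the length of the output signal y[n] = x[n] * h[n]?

For linear convolution, the output length is:
len(y) = len(x) + len(h) - 1 = 4 + 4 - 1 = 7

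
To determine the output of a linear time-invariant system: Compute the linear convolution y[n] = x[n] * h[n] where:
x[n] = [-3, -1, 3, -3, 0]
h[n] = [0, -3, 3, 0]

y[n] = sum_k x[k]*h[n-k]. Output length = len(x) + len(h) - 1 = 5 + 4 - 1 = 8.
y[0] = -3*0 = 0
y[1] = -1*0 + -3*-3 = 9
y[2] = 3*0 + -1*-3 + -3*3 = -6
y[3] = -3*0 + 3*-3 + -1*3 + -3*0 = -12
y[4] = 0*0 + -3*-3 + 3*3 + -1*0 = 18
y[5] = 0*-3 + -3*3 + 3*0 = -9
y[6] = 0*3 + -3*0 = 0
y[7] = 0*0 = 0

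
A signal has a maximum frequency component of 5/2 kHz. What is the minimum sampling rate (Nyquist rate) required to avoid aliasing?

By the Nyquist-Shannon sampling theorem,
the minimum sampling rate (Nyquist rate) must be at least 2 * f_max.
Nyquist rate = 2 * 5/2 kHz = 5 kHz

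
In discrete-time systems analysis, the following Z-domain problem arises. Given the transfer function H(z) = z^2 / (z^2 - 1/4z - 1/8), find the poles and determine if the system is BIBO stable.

Poles are roots of the denominator: z^2 - 1/4z - 1/8 = 0.
Quadratic formula: z = [-(-1/4) +/- sqrt((-1/4)^2 - 4*(-1/8))] / 2
Discriminant = 1/16 + 1/2 = 9/16; sqrt = 3/4.
z = (1/4 +/- 3/4) / 2 => z = 1/2 or z = -1/4.
|p1| = 1/4, |p2| = 1/2.
For BIBO stability, all poles must lie inside the unit circle (|p| < 1).
System is STABLE since both |p| < 1.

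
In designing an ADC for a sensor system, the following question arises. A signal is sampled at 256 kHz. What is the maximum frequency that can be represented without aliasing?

The maximum frequency that can be represented without aliasing
is the Nyquist frequency: f_max = f_s / 2 = 256 kHz / 2 = 128 kHz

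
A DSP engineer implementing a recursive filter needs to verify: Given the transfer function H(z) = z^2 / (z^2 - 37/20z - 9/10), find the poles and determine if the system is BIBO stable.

Poles are roots of the denominator: z^2 - 37/20z - 9/10 = 0.
Quadratic formula: z = [-(-37/20) +/- sqrt((-37/20)^2 - 4*(-9/10))] / 2
Discriminant = 1369/400 + 18/5 = 2809/400; sqrt = 53/20.
z = (37/20 +/- 53/20) / 2 => z = 9/4 or z = -2/5.
|p1| = 9/4, |p2| = 2/5.
For BIBO stability, all poles must lie inside the unit circle (|p| < 1).
System is UNSTABLE since at least one |p| >= 1.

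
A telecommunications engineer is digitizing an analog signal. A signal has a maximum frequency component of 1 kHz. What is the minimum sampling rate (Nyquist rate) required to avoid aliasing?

By the Nyquist-Shannon sampling theorem,
the minimum sampling rate (Nyquist rate) must be at least 2 * f_max.
Nyquist rate = 2 * 1 kHz = 2 kHz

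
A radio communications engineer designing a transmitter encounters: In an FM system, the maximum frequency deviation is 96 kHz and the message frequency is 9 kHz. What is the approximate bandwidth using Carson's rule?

Carson's rule: BW = 2*(delta_f + f_m)
= 2*(96 + 9) kHz = 210 kHz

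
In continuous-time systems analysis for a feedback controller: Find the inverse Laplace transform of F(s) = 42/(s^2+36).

Standard pair: w/(s^2+w^2) <-> sin(wt)*u(t)
Recognize w^2 = 36, so w = 6; numerator 42 = 7*6.
f(t) = 7*sin(6t)*u(t)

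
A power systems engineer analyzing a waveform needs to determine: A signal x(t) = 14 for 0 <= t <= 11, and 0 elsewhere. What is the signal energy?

Energy = integral of |x(t)|^2 dt over the signal duration
= 14^2 * 11 = 196 * 11 = 2156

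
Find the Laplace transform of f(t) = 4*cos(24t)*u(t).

Standard pair: cos(wt)*u(t) <-> s/(s^2+w^2)
With w = 24: L{4*cos(24t)*u(t)} = 4s/(s^2+576)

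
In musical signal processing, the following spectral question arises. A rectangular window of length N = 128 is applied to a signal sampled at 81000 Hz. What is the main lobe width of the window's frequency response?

For a rectangular window of length N,
the main lobe width in frequency is 2*f_s/N.
= 2*81000/128 = 10125/8 Hz
This determines the minimum frequency separation for resolving two sinusoids.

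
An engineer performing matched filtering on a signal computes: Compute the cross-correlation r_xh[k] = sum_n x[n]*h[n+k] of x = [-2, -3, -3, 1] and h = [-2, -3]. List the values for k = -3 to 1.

Both sequences indexed from 0 and zero outside their support.
Lags with overlap: k = -3 to 1.
  r_xh[-3] = x[3]*h[0] = -2
  r_xh[-2] = x[2]*h[0] + x[3]*h[1] = 3
  r_xh[-1] = x[1]*h[0] + x[2]*h[1] = 15
  r_xh[0] = x[0]*h[0] + x[1]*h[1] = 13
  r_xh[1] = x[0]*h[1] = 6
r_xh = [-2, 3, 15, 13, 6] (for k = -3, ..., 1)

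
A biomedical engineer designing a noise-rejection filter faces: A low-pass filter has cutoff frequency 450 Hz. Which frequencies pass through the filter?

A low-pass filter passes all frequencies below the cutoff frequency 450 Hz and attenuates higher frequencies.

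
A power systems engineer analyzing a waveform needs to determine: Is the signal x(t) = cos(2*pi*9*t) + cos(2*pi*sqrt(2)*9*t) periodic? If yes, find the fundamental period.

f1 = 9 Hz, f2 = 9*sqrt(2) Hz
Ratio f2/f1 = sqrt(2), which is irrational.
Since the frequency ratio is irrational, no common period exists.
The signal is not periodic.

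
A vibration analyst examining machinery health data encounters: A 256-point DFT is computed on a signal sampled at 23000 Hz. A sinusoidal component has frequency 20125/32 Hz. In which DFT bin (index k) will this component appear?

DFT frequency resolution = f_s/N = 23000/256 = 2875/32 Hz
Bin index k = f_signal / resolution = 20125/32 / 2875/32 = 7
The signal frequency 20125/32 Hz falls in DFT bin k = 7.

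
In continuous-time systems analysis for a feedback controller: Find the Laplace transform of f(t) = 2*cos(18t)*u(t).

Standard pair: cos(wt)*u(t) <-> s/(s^2+w^2)
With w = 18: L{2*cos(18t)*u(t)} = 2s/(s^2+324)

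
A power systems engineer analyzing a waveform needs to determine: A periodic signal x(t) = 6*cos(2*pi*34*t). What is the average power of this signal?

Average power of A*cos(wt) is A^2/2.
P = 6^2 / 2 = 36/2 = 18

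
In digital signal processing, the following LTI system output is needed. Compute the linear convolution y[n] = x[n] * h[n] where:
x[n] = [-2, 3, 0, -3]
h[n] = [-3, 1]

y[n] = sum_k x[k]*h[n-k]. Output length = len(x) + len(h) - 1 = 4 + 2 - 1 = 5.
y[0] = -2*-3 = 6
y[1] = 3*-3 + -2*1 = -11
y[2] = 0*-3 + 3*1 = 3
y[3] = -3*-3 + 0*1 = 9
y[4] = -3*1 = -3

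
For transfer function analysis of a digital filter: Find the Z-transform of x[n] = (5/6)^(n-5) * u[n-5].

Time-shifting property: if X(z) = Z{x[n]}, then Z{x[n-d]} = z^(-d) * X(z)
X(z) = z/(z - 5/6) for x[n] = (5/6)^n * u[n]
Z{x[n-5]} = z^(-5) * z/(z - 5/6) = z^(-4)/(z - 5/6)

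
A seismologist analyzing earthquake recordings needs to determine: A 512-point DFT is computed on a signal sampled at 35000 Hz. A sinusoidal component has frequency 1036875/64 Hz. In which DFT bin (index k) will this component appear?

DFT frequency resolution = f_s/N = 35000/512 = 4375/64 Hz
Bin index k = f_signal / resolution = 1036875/64 / 4375/64 = 237
The signal frequency 1036875/64 Hz falls in DFT bin k = 237.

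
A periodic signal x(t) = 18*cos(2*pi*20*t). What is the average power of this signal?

Average power of A*cos(wt) is A^2/2.
P = 18^2 / 2 = 324/2 = 162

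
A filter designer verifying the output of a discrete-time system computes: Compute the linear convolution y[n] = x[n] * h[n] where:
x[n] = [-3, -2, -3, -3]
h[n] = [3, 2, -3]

y[n] = sum_k x[k]*h[n-k]. Output length = len(x) + len(h) - 1 = 4 + 3 - 1 = 6.
y[0] = -3*3 = -9
y[1] = -2*3 + -3*2 = -12
y[2] = -3*3 + -2*2 + -3*-3 = -4
y[3] = -3*3 + -3*2 + -2*-3 = -9
y[4] = -3*2 + -3*-3 = 3
y[5] = -3*-3 = 9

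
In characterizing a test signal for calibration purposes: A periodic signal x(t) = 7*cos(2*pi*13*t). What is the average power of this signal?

Average power of A*cos(wt) is A^2/2.
P = 7^2 / 2 = 49/2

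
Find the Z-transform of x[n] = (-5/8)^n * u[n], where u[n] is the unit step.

The Z-transform of a^n * u[n] is z/(z-a) for |z| > |a|.
Here a = -5/8, so X(z) = z/(z - (-5/8)) = 8z/(8z + 5)
ROC: |z| > 5/8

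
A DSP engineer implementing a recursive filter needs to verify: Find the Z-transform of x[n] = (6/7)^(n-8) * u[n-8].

Time-shifting property: if X(z) = Z{x[n]}, then Z{x[n-d]} = z^(-d) * X(z)
X(z) = z/(z - 6/7) for x[n] = (6/7)^n * u[n]
Z{x[n-8]} = z^(-8) * z/(z - 6/7) = z^(-7)/(z - 6/7)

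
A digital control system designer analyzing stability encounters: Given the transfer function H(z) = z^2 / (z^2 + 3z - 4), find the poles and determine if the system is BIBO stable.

Poles are roots of the denominator: z^2 + 3z - 4 = 0.
Quadratic formula: z = [-(3) +/- sqrt((3)^2 - 4*(-4))] / 2
Discriminant = 9 + 16 = 25; sqrt = 5.
z = (-3 +/- 5) / 2 => z = 1 or z = -4.
|p1| = 4, |p2| = 1.
For BIBO stability, all poles must lie inside the unit circle (|p| < 1).
System is UNSTABLE since at least one |p| >= 1.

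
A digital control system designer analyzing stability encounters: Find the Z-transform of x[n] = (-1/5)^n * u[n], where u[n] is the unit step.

The Z-transform of a^n * u[n] is z/(z-a) for |z| > |a|.
Here a = -1/5, so X(z) = z/(z - (-1/5)) = 5z/(5z + 1)
ROC: |z| > 1/5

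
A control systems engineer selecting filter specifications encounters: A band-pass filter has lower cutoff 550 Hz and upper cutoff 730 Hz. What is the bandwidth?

Bandwidth = f_high - f_low
= 730 Hz - 550 Hz = 180 Hz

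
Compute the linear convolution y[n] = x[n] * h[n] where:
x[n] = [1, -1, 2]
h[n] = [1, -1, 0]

y[n] = sum_k x[k]*h[n-k]. Output length = len(x) + len(h) - 1 = 3 + 3 - 1 = 5.
y[0] = 1*1 = 1
y[1] = -1*1 + 1*-1 = -2
y[2] = 2*1 + -1*-1 + 1*0 = 3
y[3] = 2*-1 + -1*0 = -2
y[4] = 2*0 = 0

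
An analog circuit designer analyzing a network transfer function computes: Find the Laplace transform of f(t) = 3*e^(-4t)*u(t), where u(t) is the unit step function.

Standard Laplace transform pair:
e^(-at)*u(t) <-> 1/(s+a)
With a = 4: L{3*e^(-4t)*u(t)} = 3/(s+4), ROC: Re(s) > -4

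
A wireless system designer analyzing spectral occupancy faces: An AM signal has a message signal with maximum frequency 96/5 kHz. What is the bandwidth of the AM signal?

In AM (double-sideband), the bandwidth is twice the message frequency.
BW = 2 * f_m = 2 * 96/5 kHz = 192/5 kHz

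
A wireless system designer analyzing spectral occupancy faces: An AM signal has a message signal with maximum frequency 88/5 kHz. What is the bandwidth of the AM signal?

In AM (double-sideband), the bandwidth is twice the message frequency.
BW = 2 * f_m = 2 * 88/5 kHz = 176/5 kHz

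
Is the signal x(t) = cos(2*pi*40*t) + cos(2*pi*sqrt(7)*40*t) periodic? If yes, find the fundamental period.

f1 = 40 Hz, f2 = 40*sqrt(7) Hz
Ratio f2/f1 = sqrt(7), which is irrational.
Since the frequency ratio is irrational, no common period exists.
The signal is not periodic.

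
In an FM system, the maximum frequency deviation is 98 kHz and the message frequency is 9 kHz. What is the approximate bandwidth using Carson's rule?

Carson's rule: BW = 2*(delta_f + f_m)
= 2*(98 + 9) kHz = 214 kHz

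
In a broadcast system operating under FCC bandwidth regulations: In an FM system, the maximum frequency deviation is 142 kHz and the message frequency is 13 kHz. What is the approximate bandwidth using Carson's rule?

Carson's rule: BW = 2*(delta_f + f_m)
= 2*(142 + 13) kHz = 310 kHz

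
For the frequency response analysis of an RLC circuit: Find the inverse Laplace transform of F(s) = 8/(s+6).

Standard pair: k/(s+a) <-> k*e^(-at)*u(t)
With k=8, a=6: f(t) = 8*e^(-6t)*u(t)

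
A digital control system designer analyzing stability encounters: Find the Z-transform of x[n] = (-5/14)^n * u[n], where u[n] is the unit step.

The Z-transform of a^n * u[n] is z/(z-a) for |z| > |a|.
Here a = -5/14, so X(z) = z/(z - (-5/14)) = 14z/(14z + 5)
ROC: |z| > 5/14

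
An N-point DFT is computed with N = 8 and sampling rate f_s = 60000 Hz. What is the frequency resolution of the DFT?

DFT frequency resolution = f_s / N
= 60000 / 8 = 7500 Hz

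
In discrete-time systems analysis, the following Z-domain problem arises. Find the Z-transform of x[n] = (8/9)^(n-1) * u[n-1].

Time-shifting property: if X(z) = Z{x[n]}, then Z{x[n-d]} = z^(-d) * X(z)
X(z) = z/(z - 8/9) for x[n] = (8/9)^n * u[n]
Z{x[n-1]} = z^(-1) * z/(z - 8/9) = 1/(z - 8/9)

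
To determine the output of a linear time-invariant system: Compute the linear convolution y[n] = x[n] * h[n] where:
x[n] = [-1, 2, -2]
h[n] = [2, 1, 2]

y[n] = sum_k x[k]*h[n-k]. Output length = len(x) + len(h) - 1 = 3 + 3 - 1 = 5.
y[0] = -1*2 = -2
y[1] = 2*2 + -1*1 = 3
y[2] = -2*2 + 2*1 + -1*2 = -4
y[3] = -2*1 + 2*2 = 2
y[4] = -2*2 = -4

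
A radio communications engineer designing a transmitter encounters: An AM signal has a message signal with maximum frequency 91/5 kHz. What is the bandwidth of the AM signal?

In AM (double-sideband), the bandwidth is twice the message frequency.
BW = 2 * f_m = 2 * 91/5 kHz = 182/5 kHz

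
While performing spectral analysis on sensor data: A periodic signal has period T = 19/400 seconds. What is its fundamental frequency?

The fundamental frequency is the reciprocal of the period.
f = 1/T = 1/(19/400) = 400/19 Hz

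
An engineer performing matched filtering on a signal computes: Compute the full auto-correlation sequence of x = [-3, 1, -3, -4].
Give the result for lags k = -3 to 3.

r_xx[k] = sum_m x[m]*x[m+k], indexed from 0, for k = -3 to 3:
  r_xx[-3] = x[3]*x[0] = 12
  r_xx[-2] = x[2]*x[0] + x[3]*x[1] = 5
  r_xx[-1] = x[1]*x[0] + x[2]*x[1] + x[3]*x[2] = 6
  r_xx[0] = x[0]*x[0] + x[1]*x[1] + x[2]*x[2] + x[3]*x[3] = 35
  r_xx[1] = x[0]*x[1] + x[1]*x[2] + x[2]*x[3] = 6
  r_xx[2] = x[0]*x[2] + x[1]*x[3] = 5
  r_xx[3] = x[0]*x[3] = 12
r_xx = [12, 5, 6, 35, 6, 5, 12]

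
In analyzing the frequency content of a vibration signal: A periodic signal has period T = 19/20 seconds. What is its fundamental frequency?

The fundamental frequency is the reciprocal of the period.
f = 1/T = 1/(19/20) = 20/19 Hz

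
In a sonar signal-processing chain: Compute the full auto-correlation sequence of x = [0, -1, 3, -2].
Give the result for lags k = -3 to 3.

r_xx[k] = sum_m x[m]*x[m+k], indexed from 0, for k = -3 to 3:
  r_xx[-3] = x[3]*x[0] = 0
  r_xx[-2] = x[2]*x[0] + x[3]*x[1] = 2
  r_xx[-1] = x[1]*x[0] + x[2]*x[1] + x[3]*x[2] = -9
  r_xx[0] = x[0]*x[0] + x[1]*x[1] + x[2]*x[2] + x[3]*x[3] = 14
  r_xx[1] = x[0]*x[1] + x[1]*x[2] + x[2]*x[3] = -9
  r_xx[2] = x[0]*x[2] + x[1]*x[3] = 2
  r_xx[3] = x[0]*x[3] = 0
r_xx = [0, 2, -9, 14, -9, 2, 0]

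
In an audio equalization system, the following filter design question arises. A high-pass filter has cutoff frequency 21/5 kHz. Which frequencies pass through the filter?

A high-pass filter passes all frequencies above the cutoff frequency 21/5 kHz and attenuates lower frequencies.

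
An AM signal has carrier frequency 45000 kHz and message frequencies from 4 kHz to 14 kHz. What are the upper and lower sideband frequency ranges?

Upper sideband (USB) = fc + [fm_low, fm_high] = 45000 + [4, 14] = [45004, 45014] kHz
Lower sideband (LSB) = fc - [fm_high, fm_low] = 45000 - [14, 4] = [44986, 44996] kHz
Total occupied spectrum: 44986 kHz to 45014 kHz (plus carrier at 45000 kHz)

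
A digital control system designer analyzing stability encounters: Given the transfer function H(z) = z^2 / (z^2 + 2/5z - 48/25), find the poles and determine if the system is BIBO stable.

Poles are roots of the denominator: z^2 + 2/5z - 48/25 = 0.
Quadratic formula: z = [-(2/5) +/- sqrt((2/5)^2 - 4*(-48/25))] / 2
Discriminant = 4/25 + 192/25 = 196/25; sqrt = 14/5.
z = (-2/5 +/- 14/5) / 2 => z = 6/5 or z = -8/5.
|p1| = 6/5, |p2| = 8/5.
For BIBO stability, all poles must lie inside the unit circle (|p| < 1).
System is UNSTABLE since at least one |p| >= 1.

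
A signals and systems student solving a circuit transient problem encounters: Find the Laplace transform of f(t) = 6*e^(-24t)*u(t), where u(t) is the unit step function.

Standard Laplace transform pair:
e^(-at)*u(t) <-> 1/(s+a)
With a = 24: L{6*e^(-24t)*u(t)} = 6/(s+24), ROC: Re(s) > -24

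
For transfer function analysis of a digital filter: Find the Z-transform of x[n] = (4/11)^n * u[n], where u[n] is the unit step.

The Z-transform of a^n * u[n] is z/(z-a) for |z| > |a|.
Here a = 4/11, so X(z) = z/(z - (4/11)) = 11z/(11z - 4)
ROC: |z| > 4/11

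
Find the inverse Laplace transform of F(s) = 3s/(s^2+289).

Standard pair: s/(s^2+w^2) <-> cos(wt)*u(t)
With k=3, w=17: f(t) = 3*cos(17t)*u(t)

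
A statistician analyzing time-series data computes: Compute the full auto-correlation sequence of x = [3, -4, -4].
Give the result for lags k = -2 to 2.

r_xx[k] = sum_m x[m]*x[m+k], indexed from 0, for k = -2 to 2:
  r_xx[-2] = x[2]*x[0] = -12
  r_xx[-1] = x[1]*x[0] + x[2]*x[1] = 4
  r_xx[0] = x[0]*x[0] + x[1]*x[1] + x[2]*x[2] = 41
  r_xx[1] = x[0]*x[1] + x[1]*x[2] = 4
  r_xx[2] = x[0]*x[2] = -12
r_xx = [-12, 4, 41, 4, -12]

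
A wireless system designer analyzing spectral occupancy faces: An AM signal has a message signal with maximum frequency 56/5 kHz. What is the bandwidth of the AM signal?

In AM (double-sideband), the bandwidth is twice the message frequency.
BW = 2 * f_m = 2 * 56/5 kHz = 112/5 kHz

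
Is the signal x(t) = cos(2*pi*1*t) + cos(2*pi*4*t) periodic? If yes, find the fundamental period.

f1 = 1 Hz, f2 = 4 Hz
Period T1 = 1/1, T2 = 1/4
Ratio T1/T2 = 4/1, which is rational.
The signal is periodic with fundamental period T = 1/GCD(1,4) = 1 s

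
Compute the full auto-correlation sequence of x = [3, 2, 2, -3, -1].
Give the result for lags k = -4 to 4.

r_xx[k] = sum_m x[m]*x[m+k], indexed from 0, for k = -4 to 4:
  r_xx[-4] = x[4]*x[0] = -3
  r_xx[-3] = x[3]*x[0] + x[4]*x[1] = -11
  r_xx[-2] = x[2]*x[0] + x[3]*x[1] + x[4]*x[2] = -2
  r_xx[-1] = x[1]*x[0] + x[2]*x[1] + x[3]*x[2] + x[4]*x[3] = 7
  r_xx[0] = x[0]*x[0] + x[1]*x[1] + x[2]*x[2] + x[3]*x[3] + x[4]*x[4] = 27
  r_xx[1] = x[0]*x[1] + x[1]*x[2] + x[2]*x[3] + x[3]*x[4] = 7
  r_xx[2] = x[0]*x[2] + x[1]*x[3] + x[2]*x[4] = -2
  r_xx[3] = x[0]*x[3] + x[1]*x[4] = -11
  r_xx[4] = x[0]*x[4] = -3
r_xx = [-3, -11, -2, 7, 27, 7, -2, -11, -3]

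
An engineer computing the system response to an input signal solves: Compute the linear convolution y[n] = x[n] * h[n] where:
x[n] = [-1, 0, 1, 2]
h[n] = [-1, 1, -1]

y[n] = sum_k x[k]*h[n-k]. Output length = len(x) + len(h) - 1 = 4 + 3 - 1 = 6.
y[0] = -1*-1 = 1
y[1] = 0*-1 + -1*1 = -1
y[2] = 1*-1 + 0*1 + -1*-1 = 0
y[3] = 2*-1 + 1*1 + 0*-1 = -1
y[4] = 2*1 + 1*-1 = 1
y[5] = 2*-1 = -2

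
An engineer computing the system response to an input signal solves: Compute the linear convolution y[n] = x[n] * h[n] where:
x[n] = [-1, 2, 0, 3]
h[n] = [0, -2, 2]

y[n] = sum_k x[k]*h[n-k]. Output length = len(x) + len(h) - 1 = 4 + 3 - 1 = 6.
y[0] = -1*0 = 0
y[1] = 2*0 + -1*-2 = 2
y[2] = 0*0 + 2*-2 + -1*2 = -6
y[3] = 3*0 + 0*-2 + 2*2 = 4
y[4] = 3*-2 + 0*2 = -6
y[5] = 3*2 = 6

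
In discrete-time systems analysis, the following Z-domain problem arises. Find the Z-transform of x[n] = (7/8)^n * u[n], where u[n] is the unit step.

The Z-transform of a^n * u[n] is z/(z-a) for |z| > |a|.
Here a = 7/8, so X(z) = z/(z - (7/8)) = 8z/(8z - 7)
ROC: |z| > 7/8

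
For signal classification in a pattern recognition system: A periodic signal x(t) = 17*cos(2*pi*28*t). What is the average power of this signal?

Average power of A*cos(wt) is A^2/2.
P = 17^2 / 2 = 289/2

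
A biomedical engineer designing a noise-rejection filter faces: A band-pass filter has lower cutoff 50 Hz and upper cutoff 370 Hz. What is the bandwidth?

Bandwidth = f_high - f_low
= 370 Hz - 50 Hz = 320 Hz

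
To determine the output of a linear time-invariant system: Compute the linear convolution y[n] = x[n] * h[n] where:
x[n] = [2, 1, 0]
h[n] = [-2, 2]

y[n] = sum_k x[k]*h[n-k]. Output length = len(x) + len(h) - 1 = 3 + 2 - 1 = 4.
y[0] = 2*-2 = -4
y[1] = 1*-2 + 2*2 = 2
y[2] = 0*-2 + 1*2 = 2
y[3] = 0*2 = 0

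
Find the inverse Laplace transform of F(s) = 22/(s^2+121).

Standard pair: w/(s^2+w^2) <-> sin(wt)*u(t)
Recognize w^2 = 121, so w = 11; numerator 22 = 2*11.
f(t) = 2*sin(11t)*u(t)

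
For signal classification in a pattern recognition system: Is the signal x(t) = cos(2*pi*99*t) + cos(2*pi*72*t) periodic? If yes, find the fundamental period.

f1 = 99 Hz, f2 = 72 Hz
Period T1 = 1/99, T2 = 1/72
Ratio T1/T2 = 72/99, which is rational.
The signal is periodic with fundamental period T = 1/GCD(99,72) = 1/9 s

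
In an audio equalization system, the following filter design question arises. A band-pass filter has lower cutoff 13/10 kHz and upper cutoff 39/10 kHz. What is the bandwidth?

Bandwidth = f_high - f_low
= 39/10 kHz - 13/10 kHz = 13/5 kHz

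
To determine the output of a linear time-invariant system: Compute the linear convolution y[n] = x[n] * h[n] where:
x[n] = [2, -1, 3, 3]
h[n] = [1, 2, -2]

y[n] = sum_k x[k]*h[n-k]. Output length = len(x) + len(h) - 1 = 4 + 3 - 1 = 6.
y[0] = 2*1 = 2
y[1] = -1*1 + 2*2 = 3
y[2] = 3*1 + -1*2 + 2*-2 = -3
y[3] = 3*1 + 3*2 + -1*-2 = 11
y[4] = 3*2 + 3*-2 = 0
y[5] = 3*-2 = -6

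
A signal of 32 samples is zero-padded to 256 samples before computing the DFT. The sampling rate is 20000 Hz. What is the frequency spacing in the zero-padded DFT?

Original DFT: N = 32, resolution = f_s/N = 20000/32 = 625 Hz
Zero-padded DFT: N = 256, resolution = f_s/N = 20000/256 = 625/8 Hz
Zero-padding interpolates the spectrum (finer frequency grid)
but does NOT improve the true spectral resolution (ability to resolve close frequencies).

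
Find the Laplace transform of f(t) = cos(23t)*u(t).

Standard pair: cos(wt)*u(t) <-> s/(s^2+w^2)
With w = 23: L{cos(23t)*u(t)} = s/(s^2+529)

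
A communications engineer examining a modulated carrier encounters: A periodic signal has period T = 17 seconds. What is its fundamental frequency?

The fundamental frequency is the reciprocal of the period.
f = 1/T = 1/(17) = 1/17 Hz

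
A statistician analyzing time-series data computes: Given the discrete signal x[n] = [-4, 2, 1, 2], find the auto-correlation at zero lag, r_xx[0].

The auto-correlation at zero lag r_xx[0] equals the signal energy.
r_xx[0] = sum of x[n]^2 = (-4)^2 + 2^2 + 1^2 + 2^2
= 16 + 4 + 1 + 4 = 25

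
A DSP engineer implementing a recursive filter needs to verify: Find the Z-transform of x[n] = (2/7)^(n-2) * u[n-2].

Time-shifting property: if X(z) = Z{x[n]}, then Z{x[n-d]} = z^(-d) * X(z)
X(z) = z/(z - 2/7) for x[n] = (2/7)^n * u[n]
Z{x[n-2]} = z^(-2) * z/(z - 2/7) = z^(-1)/(z - 2/7)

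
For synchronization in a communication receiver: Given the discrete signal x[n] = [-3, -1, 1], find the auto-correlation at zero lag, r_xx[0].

The auto-correlation at zero lag r_xx[0] equals the signal energy.
r_xx[0] = sum of x[n]^2 = (-3)^2 + (-1)^2 + 1^2
= 9 + 1 + 1 = 11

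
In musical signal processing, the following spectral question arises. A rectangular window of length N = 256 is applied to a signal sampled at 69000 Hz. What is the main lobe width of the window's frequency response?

For a rectangular window of length N,
the main lobe width in frequency is 2*f_s/N.
= 2*69000/256 = 8625/16 Hz
This determines the minimum frequency separation for resolving two sinusoids.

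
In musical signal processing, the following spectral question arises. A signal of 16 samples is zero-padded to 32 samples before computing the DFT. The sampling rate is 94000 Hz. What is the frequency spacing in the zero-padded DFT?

Original DFT: N = 16, resolution = f_s/N = 94000/16 = 5875 Hz
Zero-padded DFT: N = 32, resolution = f_s/N = 94000/32 = 5875/2 Hz
Zero-padding interpolates the spectrum (finer frequency grid)
but does NOT improve the true spectral resolution (ability to resolve close frequencies).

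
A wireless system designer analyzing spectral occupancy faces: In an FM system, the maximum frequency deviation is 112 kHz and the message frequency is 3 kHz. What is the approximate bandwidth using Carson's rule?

Carson's rule: BW = 2*(delta_f + f_m)
= 2*(112 + 3) kHz = 230 kHz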